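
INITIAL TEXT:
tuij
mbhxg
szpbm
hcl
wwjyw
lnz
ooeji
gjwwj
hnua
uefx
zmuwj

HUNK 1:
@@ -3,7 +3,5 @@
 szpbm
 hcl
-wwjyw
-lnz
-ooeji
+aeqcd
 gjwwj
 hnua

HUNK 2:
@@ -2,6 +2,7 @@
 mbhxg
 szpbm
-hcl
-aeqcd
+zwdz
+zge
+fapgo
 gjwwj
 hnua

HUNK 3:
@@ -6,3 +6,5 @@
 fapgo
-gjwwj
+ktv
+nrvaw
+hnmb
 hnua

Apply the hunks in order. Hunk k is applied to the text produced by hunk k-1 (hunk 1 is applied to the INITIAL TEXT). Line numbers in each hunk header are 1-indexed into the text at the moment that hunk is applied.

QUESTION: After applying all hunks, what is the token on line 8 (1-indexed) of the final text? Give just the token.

Hunk 1: at line 3 remove [wwjyw,lnz,ooeji] add [aeqcd] -> 9 lines: tuij mbhxg szpbm hcl aeqcd gjwwj hnua uefx zmuwj
Hunk 2: at line 2 remove [hcl,aeqcd] add [zwdz,zge,fapgo] -> 10 lines: tuij mbhxg szpbm zwdz zge fapgo gjwwj hnua uefx zmuwj
Hunk 3: at line 6 remove [gjwwj] add [ktv,nrvaw,hnmb] -> 12 lines: tuij mbhxg szpbm zwdz zge fapgo ktv nrvaw hnmb hnua uefx zmuwj
Final line 8: nrvaw

Answer: nrvaw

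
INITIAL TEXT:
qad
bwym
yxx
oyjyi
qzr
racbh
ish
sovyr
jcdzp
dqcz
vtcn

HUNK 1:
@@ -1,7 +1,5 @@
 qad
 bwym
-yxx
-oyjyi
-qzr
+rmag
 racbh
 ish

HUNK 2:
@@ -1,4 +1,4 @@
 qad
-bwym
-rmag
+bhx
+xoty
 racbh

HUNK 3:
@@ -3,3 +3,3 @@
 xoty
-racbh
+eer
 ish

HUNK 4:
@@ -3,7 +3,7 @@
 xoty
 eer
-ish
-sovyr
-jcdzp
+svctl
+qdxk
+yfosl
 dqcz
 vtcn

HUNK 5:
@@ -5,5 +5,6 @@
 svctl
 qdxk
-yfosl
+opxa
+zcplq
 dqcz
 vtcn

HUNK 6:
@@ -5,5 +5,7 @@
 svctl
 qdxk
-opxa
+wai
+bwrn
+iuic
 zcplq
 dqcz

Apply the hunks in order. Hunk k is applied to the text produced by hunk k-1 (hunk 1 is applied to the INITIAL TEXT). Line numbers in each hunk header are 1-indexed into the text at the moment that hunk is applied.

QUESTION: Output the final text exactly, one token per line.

Hunk 1: at line 1 remove [yxx,oyjyi,qzr] add [rmag] -> 9 lines: qad bwym rmag racbh ish sovyr jcdzp dqcz vtcn
Hunk 2: at line 1 remove [bwym,rmag] add [bhx,xoty] -> 9 lines: qad bhx xoty racbh ish sovyr jcdzp dqcz vtcn
Hunk 3: at line 3 remove [racbh] add [eer] -> 9 lines: qad bhx xoty eer ish sovyr jcdzp dqcz vtcn
Hunk 4: at line 3 remove [ish,sovyr,jcdzp] add [svctl,qdxk,yfosl] -> 9 lines: qad bhx xoty eer svctl qdxk yfosl dqcz vtcn
Hunk 5: at line 5 remove [yfosl] add [opxa,zcplq] -> 10 lines: qad bhx xoty eer svctl qdxk opxa zcplq dqcz vtcn
Hunk 6: at line 5 remove [opxa] add [wai,bwrn,iuic] -> 12 lines: qad bhx xoty eer svctl qdxk wai bwrn iuic zcplq dqcz vtcn

Answer: qad
bhx
xoty
eer
svctl
qdxk
wai
bwrn
iuic
zcplq
dqcz
vtcn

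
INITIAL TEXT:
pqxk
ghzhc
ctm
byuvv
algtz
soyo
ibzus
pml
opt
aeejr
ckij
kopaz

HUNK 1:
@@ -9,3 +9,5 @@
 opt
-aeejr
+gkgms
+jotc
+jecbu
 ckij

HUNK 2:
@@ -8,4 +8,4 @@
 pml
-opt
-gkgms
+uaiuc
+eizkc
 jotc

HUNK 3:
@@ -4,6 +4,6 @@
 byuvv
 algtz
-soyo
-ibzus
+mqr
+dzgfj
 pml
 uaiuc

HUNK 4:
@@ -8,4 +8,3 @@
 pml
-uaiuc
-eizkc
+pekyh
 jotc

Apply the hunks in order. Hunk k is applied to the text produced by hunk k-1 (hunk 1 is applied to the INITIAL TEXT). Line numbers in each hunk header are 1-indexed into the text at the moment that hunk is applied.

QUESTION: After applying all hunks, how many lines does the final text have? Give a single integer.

Answer: 13

Derivation:
Hunk 1: at line 9 remove [aeejr] add [gkgms,jotc,jecbu] -> 14 lines: pqxk ghzhc ctm byuvv algtz soyo ibzus pml opt gkgms jotc jecbu ckij kopaz
Hunk 2: at line 8 remove [opt,gkgms] add [uaiuc,eizkc] -> 14 lines: pqxk ghzhc ctm byuvv algtz soyo ibzus pml uaiuc eizkc jotc jecbu ckij kopaz
Hunk 3: at line 4 remove [soyo,ibzus] add [mqr,dzgfj] -> 14 lines: pqxk ghzhc ctm byuvv algtz mqr dzgfj pml uaiuc eizkc jotc jecbu ckij kopaz
Hunk 4: at line 8 remove [uaiuc,eizkc] add [pekyh] -> 13 lines: pqxk ghzhc ctm byuvv algtz mqr dzgfj pml pekyh jotc jecbu ckij kopaz
Final line count: 13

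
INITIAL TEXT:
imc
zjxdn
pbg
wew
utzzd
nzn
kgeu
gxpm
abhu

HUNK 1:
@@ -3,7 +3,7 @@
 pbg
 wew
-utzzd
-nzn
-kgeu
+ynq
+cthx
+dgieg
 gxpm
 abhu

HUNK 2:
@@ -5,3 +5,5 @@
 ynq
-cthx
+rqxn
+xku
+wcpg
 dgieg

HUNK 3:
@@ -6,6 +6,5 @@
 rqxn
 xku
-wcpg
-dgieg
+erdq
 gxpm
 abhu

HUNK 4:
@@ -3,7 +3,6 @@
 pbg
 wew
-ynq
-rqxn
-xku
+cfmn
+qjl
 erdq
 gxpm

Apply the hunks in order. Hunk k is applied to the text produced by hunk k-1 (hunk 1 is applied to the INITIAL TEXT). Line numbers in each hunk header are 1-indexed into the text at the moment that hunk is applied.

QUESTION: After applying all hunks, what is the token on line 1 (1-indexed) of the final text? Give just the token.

Hunk 1: at line 3 remove [utzzd,nzn,kgeu] add [ynq,cthx,dgieg] -> 9 lines: imc zjxdn pbg wew ynq cthx dgieg gxpm abhu
Hunk 2: at line 5 remove [cthx] add [rqxn,xku,wcpg] -> 11 lines: imc zjxdn pbg wew ynq rqxn xku wcpg dgieg gxpm abhu
Hunk 3: at line 6 remove [wcpg,dgieg] add [erdq] -> 10 lines: imc zjxdn pbg wew ynq rqxn xku erdq gxpm abhu
Hunk 4: at line 3 remove [ynq,rqxn,xku] add [cfmn,qjl] -> 9 lines: imc zjxdn pbg wew cfmn qjl erdq gxpm abhu
Final line 1: imc

Answer: imc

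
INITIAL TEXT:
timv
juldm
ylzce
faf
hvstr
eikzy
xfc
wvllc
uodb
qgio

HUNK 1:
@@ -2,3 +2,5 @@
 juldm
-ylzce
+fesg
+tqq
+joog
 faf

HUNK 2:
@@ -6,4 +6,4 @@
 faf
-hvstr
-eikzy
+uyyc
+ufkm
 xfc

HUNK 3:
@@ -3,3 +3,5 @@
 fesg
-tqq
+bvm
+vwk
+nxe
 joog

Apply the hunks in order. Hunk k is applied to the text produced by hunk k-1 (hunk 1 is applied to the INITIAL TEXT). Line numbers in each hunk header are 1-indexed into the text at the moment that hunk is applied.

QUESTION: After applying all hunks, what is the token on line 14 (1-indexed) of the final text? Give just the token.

Answer: qgio

Derivation:
Hunk 1: at line 2 remove [ylzce] add [fesg,tqq,joog] -> 12 lines: timv juldm fesg tqq joog faf hvstr eikzy xfc wvllc uodb qgio
Hunk 2: at line 6 remove [hvstr,eikzy] add [uyyc,ufkm] -> 12 lines: timv juldm fesg tqq joog faf uyyc ufkm xfc wvllc uodb qgio
Hunk 3: at line 3 remove [tqq] add [bvm,vwk,nxe] -> 14 lines: timv juldm fesg bvm vwk nxe joog faf uyyc ufkm xfc wvllc uodb qgio
Final line 14: qgio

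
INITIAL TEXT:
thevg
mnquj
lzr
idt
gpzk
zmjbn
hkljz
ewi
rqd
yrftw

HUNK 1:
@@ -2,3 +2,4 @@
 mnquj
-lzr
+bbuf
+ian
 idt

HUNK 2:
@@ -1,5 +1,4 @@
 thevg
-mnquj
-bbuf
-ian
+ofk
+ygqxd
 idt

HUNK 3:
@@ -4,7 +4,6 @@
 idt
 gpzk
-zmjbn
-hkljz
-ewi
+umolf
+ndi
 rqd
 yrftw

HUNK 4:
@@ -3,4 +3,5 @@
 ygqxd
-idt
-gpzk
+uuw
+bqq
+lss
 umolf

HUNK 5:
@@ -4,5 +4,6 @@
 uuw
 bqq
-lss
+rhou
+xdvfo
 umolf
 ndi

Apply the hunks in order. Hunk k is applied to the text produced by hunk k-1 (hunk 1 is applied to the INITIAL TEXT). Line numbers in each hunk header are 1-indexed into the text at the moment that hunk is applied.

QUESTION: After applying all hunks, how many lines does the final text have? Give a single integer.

Answer: 11

Derivation:
Hunk 1: at line 2 remove [lzr] add [bbuf,ian] -> 11 lines: thevg mnquj bbuf ian idt gpzk zmjbn hkljz ewi rqd yrftw
Hunk 2: at line 1 remove [mnquj,bbuf,ian] add [ofk,ygqxd] -> 10 lines: thevg ofk ygqxd idt gpzk zmjbn hkljz ewi rqd yrftw
Hunk 3: at line 4 remove [zmjbn,hkljz,ewi] add [umolf,ndi] -> 9 lines: thevg ofk ygqxd idt gpzk umolf ndi rqd yrftw
Hunk 4: at line 3 remove [idt,gpzk] add [uuw,bqq,lss] -> 10 lines: thevg ofk ygqxd uuw bqq lss umolf ndi rqd yrftw
Hunk 5: at line 4 remove [lss] add [rhou,xdvfo] -> 11 lines: thevg ofk ygqxd uuw bqq rhou xdvfo umolf ndi rqd yrftw
Final line count: 11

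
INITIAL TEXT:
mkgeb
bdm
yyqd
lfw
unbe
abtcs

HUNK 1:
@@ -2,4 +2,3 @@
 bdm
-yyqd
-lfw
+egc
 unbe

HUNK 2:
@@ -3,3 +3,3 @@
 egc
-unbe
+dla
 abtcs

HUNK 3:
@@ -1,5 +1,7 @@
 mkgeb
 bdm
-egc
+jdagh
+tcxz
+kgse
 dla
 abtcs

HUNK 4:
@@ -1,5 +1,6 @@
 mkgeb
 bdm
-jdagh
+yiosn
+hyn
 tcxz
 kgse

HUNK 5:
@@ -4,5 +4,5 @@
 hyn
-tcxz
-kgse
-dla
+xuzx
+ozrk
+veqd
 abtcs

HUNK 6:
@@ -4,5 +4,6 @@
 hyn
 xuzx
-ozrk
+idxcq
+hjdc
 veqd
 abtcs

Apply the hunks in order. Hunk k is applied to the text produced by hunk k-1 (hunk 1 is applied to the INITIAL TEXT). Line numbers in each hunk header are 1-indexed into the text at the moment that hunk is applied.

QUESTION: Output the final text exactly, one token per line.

Hunk 1: at line 2 remove [yyqd,lfw] add [egc] -> 5 lines: mkgeb bdm egc unbe abtcs
Hunk 2: at line 3 remove [unbe] add [dla] -> 5 lines: mkgeb bdm egc dla abtcs
Hunk 3: at line 1 remove [egc] add [jdagh,tcxz,kgse] -> 7 lines: mkgeb bdm jdagh tcxz kgse dla abtcs
Hunk 4: at line 1 remove [jdagh] add [yiosn,hyn] -> 8 lines: mkgeb bdm yiosn hyn tcxz kgse dla abtcs
Hunk 5: at line 4 remove [tcxz,kgse,dla] add [xuzx,ozrk,veqd] -> 8 lines: mkgeb bdm yiosn hyn xuzx ozrk veqd abtcs
Hunk 6: at line 4 remove [ozrk] add [idxcq,hjdc] -> 9 lines: mkgeb bdm yiosn hyn xuzx idxcq hjdc veqd abtcs

Answer: mkgeb
bdm
yiosn
hyn
xuzx
idxcq
hjdc
veqd
abtcs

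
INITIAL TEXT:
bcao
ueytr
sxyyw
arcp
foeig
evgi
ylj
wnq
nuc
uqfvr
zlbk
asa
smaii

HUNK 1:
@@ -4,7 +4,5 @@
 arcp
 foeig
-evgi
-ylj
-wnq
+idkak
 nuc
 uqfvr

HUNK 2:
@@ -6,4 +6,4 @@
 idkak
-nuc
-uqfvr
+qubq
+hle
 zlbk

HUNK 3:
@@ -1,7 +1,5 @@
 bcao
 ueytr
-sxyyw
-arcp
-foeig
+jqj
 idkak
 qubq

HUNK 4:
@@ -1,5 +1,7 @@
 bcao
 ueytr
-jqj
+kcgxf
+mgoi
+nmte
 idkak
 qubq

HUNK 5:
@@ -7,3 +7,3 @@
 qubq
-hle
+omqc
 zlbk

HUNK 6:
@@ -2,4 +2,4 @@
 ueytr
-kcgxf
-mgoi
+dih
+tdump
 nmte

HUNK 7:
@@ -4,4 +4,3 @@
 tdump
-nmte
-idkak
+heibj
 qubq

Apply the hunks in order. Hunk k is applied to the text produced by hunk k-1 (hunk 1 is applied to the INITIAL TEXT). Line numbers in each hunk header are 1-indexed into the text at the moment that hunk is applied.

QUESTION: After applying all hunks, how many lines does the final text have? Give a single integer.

Hunk 1: at line 4 remove [evgi,ylj,wnq] add [idkak] -> 11 lines: bcao ueytr sxyyw arcp foeig idkak nuc uqfvr zlbk asa smaii
Hunk 2: at line 6 remove [nuc,uqfvr] add [qubq,hle] -> 11 lines: bcao ueytr sxyyw arcp foeig idkak qubq hle zlbk asa smaii
Hunk 3: at line 1 remove [sxyyw,arcp,foeig] add [jqj] -> 9 lines: bcao ueytr jqj idkak qubq hle zlbk asa smaii
Hunk 4: at line 1 remove [jqj] add [kcgxf,mgoi,nmte] -> 11 lines: bcao ueytr kcgxf mgoi nmte idkak qubq hle zlbk asa smaii
Hunk 5: at line 7 remove [hle] add [omqc] -> 11 lines: bcao ueytr kcgxf mgoi nmte idkak qubq omqc zlbk asa smaii
Hunk 6: at line 2 remove [kcgxf,mgoi] add [dih,tdump] -> 11 lines: bcao ueytr dih tdump nmte idkak qubq omqc zlbk asa smaii
Hunk 7: at line 4 remove [nmte,idkak] add [heibj] -> 10 lines: bcao ueytr dih tdump heibj qubq omqc zlbk asa smaii
Final line count: 10

Answer: 10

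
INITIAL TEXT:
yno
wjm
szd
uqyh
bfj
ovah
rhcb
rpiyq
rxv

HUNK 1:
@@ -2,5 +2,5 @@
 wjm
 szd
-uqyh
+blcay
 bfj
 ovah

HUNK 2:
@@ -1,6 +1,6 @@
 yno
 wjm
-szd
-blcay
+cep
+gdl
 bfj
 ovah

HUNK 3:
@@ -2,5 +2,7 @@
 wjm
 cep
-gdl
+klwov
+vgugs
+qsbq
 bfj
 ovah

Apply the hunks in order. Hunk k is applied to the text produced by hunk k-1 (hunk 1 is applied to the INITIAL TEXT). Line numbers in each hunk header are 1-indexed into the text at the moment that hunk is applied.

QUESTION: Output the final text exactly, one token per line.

Answer: yno
wjm
cep
klwov
vgugs
qsbq
bfj
ovah
rhcb
rpiyq
rxv

Derivation:
Hunk 1: at line 2 remove [uqyh] add [blcay] -> 9 lines: yno wjm szd blcay bfj ovah rhcb rpiyq rxv
Hunk 2: at line 1 remove [szd,blcay] add [cep,gdl] -> 9 lines: yno wjm cep gdl bfj ovah rhcb rpiyq rxv
Hunk 3: at line 2 remove [gdl] add [klwov,vgugs,qsbq] -> 11 lines: yno wjm cep klwov vgugs qsbq bfj ovah rhcb rpiyq rxv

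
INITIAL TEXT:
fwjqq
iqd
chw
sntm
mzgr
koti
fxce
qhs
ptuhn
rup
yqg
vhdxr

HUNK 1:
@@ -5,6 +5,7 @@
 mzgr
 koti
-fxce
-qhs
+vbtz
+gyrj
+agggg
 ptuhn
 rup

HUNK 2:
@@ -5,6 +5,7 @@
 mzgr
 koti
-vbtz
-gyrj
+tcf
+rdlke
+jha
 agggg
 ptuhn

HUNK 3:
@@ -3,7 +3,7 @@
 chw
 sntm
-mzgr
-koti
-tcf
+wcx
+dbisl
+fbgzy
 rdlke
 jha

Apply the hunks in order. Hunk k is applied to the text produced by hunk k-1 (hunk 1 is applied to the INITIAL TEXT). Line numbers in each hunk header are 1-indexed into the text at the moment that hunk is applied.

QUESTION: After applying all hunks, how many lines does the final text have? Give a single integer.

Answer: 14

Derivation:
Hunk 1: at line 5 remove [fxce,qhs] add [vbtz,gyrj,agggg] -> 13 lines: fwjqq iqd chw sntm mzgr koti vbtz gyrj agggg ptuhn rup yqg vhdxr
Hunk 2: at line 5 remove [vbtz,gyrj] add [tcf,rdlke,jha] -> 14 lines: fwjqq iqd chw sntm mzgr koti tcf rdlke jha agggg ptuhn rup yqg vhdxr
Hunk 3: at line 3 remove [mzgr,koti,tcf] add [wcx,dbisl,fbgzy] -> 14 lines: fwjqq iqd chw sntm wcx dbisl fbgzy rdlke jha agggg ptuhn rup yqg vhdxr
Final line count: 14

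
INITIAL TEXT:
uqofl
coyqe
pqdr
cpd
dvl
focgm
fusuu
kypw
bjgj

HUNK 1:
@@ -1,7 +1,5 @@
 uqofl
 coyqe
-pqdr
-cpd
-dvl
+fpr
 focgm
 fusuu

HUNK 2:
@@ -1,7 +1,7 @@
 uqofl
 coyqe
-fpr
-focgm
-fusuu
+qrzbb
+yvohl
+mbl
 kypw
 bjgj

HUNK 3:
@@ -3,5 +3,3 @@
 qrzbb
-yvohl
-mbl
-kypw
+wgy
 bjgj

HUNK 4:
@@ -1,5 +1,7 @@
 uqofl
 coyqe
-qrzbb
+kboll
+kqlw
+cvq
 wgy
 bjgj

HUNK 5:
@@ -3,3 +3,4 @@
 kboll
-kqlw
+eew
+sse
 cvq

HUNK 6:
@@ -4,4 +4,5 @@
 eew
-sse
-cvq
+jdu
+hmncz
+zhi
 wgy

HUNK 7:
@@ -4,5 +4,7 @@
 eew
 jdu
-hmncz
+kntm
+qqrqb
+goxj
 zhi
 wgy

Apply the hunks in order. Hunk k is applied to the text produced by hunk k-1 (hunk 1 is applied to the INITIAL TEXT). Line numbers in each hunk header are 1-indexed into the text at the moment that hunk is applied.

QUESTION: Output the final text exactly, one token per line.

Answer: uqofl
coyqe
kboll
eew
jdu
kntm
qqrqb
goxj
zhi
wgy
bjgj

Derivation:
Hunk 1: at line 1 remove [pqdr,cpd,dvl] add [fpr] -> 7 lines: uqofl coyqe fpr focgm fusuu kypw bjgj
Hunk 2: at line 1 remove [fpr,focgm,fusuu] add [qrzbb,yvohl,mbl] -> 7 lines: uqofl coyqe qrzbb yvohl mbl kypw bjgj
Hunk 3: at line 3 remove [yvohl,mbl,kypw] add [wgy] -> 5 lines: uqofl coyqe qrzbb wgy bjgj
Hunk 4: at line 1 remove [qrzbb] add [kboll,kqlw,cvq] -> 7 lines: uqofl coyqe kboll kqlw cvq wgy bjgj
Hunk 5: at line 3 remove [kqlw] add [eew,sse] -> 8 lines: uqofl coyqe kboll eew sse cvq wgy bjgj
Hunk 6: at line 4 remove [sse,cvq] add [jdu,hmncz,zhi] -> 9 lines: uqofl coyqe kboll eew jdu hmncz zhi wgy bjgj
Hunk 7: at line 4 remove [hmncz] add [kntm,qqrqb,goxj] -> 11 lines: uqofl coyqe kboll eew jdu kntm qqrqb goxj zhi wgy bjgj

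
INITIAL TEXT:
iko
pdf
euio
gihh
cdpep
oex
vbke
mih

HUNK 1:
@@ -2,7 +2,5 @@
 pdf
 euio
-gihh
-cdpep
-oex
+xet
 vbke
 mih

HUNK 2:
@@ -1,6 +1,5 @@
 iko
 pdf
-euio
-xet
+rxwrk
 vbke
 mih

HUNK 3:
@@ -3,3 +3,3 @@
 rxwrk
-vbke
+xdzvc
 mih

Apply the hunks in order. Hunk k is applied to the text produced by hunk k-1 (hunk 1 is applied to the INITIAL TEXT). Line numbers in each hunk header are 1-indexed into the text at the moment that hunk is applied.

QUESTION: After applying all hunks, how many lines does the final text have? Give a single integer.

Hunk 1: at line 2 remove [gihh,cdpep,oex] add [xet] -> 6 lines: iko pdf euio xet vbke mih
Hunk 2: at line 1 remove [euio,xet] add [rxwrk] -> 5 lines: iko pdf rxwrk vbke mih
Hunk 3: at line 3 remove [vbke] add [xdzvc] -> 5 lines: iko pdf rxwrk xdzvc mih
Final line count: 5

Answer: 5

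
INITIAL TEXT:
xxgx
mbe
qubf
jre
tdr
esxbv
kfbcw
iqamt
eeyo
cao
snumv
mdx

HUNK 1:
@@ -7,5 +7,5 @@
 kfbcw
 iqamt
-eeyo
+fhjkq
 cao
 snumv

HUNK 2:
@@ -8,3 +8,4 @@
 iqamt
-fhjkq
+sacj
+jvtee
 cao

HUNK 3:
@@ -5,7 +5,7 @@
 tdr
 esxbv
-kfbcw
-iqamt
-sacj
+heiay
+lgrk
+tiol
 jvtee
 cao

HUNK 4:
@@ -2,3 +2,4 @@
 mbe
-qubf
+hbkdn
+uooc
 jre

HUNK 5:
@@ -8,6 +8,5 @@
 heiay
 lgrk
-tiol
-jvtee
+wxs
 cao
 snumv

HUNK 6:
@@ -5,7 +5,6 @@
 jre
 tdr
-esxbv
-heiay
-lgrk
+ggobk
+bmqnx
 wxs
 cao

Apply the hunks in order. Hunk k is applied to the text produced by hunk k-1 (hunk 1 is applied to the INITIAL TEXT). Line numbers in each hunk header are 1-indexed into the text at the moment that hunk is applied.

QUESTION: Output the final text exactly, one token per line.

Answer: xxgx
mbe
hbkdn
uooc
jre
tdr
ggobk
bmqnx
wxs
cao
snumv
mdx

Derivation:
Hunk 1: at line 7 remove [eeyo] add [fhjkq] -> 12 lines: xxgx mbe qubf jre tdr esxbv kfbcw iqamt fhjkq cao snumv mdx
Hunk 2: at line 8 remove [fhjkq] add [sacj,jvtee] -> 13 lines: xxgx mbe qubf jre tdr esxbv kfbcw iqamt sacj jvtee cao snumv mdx
Hunk 3: at line 5 remove [kfbcw,iqamt,sacj] add [heiay,lgrk,tiol] -> 13 lines: xxgx mbe qubf jre tdr esxbv heiay lgrk tiol jvtee cao snumv mdx
Hunk 4: at line 2 remove [qubf] add [hbkdn,uooc] -> 14 lines: xxgx mbe hbkdn uooc jre tdr esxbv heiay lgrk tiol jvtee cao snumv mdx
Hunk 5: at line 8 remove [tiol,jvtee] add [wxs] -> 13 lines: xxgx mbe hbkdn uooc jre tdr esxbv heiay lgrk wxs cao snumv mdx
Hunk 6: at line 5 remove [esxbv,heiay,lgrk] add [ggobk,bmqnx] -> 12 lines: xxgx mbe hbkdn uooc jre tdr ggobk bmqnx wxs cao snumv mdx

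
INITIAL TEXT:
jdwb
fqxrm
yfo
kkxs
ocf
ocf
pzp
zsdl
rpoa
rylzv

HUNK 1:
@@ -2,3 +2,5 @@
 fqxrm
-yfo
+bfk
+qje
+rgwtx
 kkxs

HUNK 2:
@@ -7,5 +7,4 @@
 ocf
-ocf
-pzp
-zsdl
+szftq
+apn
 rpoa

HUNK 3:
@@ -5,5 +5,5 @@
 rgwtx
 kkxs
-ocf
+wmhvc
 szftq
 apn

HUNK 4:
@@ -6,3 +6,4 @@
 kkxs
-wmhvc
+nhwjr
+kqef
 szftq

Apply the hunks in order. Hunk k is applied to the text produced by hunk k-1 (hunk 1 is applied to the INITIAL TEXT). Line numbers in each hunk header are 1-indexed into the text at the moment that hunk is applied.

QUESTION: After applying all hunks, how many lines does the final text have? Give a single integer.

Answer: 12

Derivation:
Hunk 1: at line 2 remove [yfo] add [bfk,qje,rgwtx] -> 12 lines: jdwb fqxrm bfk qje rgwtx kkxs ocf ocf pzp zsdl rpoa rylzv
Hunk 2: at line 7 remove [ocf,pzp,zsdl] add [szftq,apn] -> 11 lines: jdwb fqxrm bfk qje rgwtx kkxs ocf szftq apn rpoa rylzv
Hunk 3: at line 5 remove [ocf] add [wmhvc] -> 11 lines: jdwb fqxrm bfk qje rgwtx kkxs wmhvc szftq apn rpoa rylzv
Hunk 4: at line 6 remove [wmhvc] add [nhwjr,kqef] -> 12 lines: jdwb fqxrm bfk qje rgwtx kkxs nhwjr kqef szftq apn rpoa rylzv
Final line count: 12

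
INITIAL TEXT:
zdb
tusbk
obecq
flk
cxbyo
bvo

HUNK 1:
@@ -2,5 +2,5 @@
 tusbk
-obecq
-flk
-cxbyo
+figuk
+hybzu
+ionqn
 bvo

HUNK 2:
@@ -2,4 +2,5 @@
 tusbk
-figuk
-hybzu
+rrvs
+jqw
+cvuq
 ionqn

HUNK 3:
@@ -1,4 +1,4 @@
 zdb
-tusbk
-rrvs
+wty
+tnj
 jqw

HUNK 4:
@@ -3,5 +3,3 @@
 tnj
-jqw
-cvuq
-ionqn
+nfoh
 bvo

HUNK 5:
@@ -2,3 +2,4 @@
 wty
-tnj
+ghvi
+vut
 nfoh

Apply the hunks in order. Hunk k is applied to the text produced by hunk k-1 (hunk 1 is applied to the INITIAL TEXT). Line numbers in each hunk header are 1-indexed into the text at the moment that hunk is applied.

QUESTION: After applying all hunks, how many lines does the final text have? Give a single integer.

Answer: 6

Derivation:
Hunk 1: at line 2 remove [obecq,flk,cxbyo] add [figuk,hybzu,ionqn] -> 6 lines: zdb tusbk figuk hybzu ionqn bvo
Hunk 2: at line 2 remove [figuk,hybzu] add [rrvs,jqw,cvuq] -> 7 lines: zdb tusbk rrvs jqw cvuq ionqn bvo
Hunk 3: at line 1 remove [tusbk,rrvs] add [wty,tnj] -> 7 lines: zdb wty tnj jqw cvuq ionqn bvo
Hunk 4: at line 3 remove [jqw,cvuq,ionqn] add [nfoh] -> 5 lines: zdb wty tnj nfoh bvo
Hunk 5: at line 2 remove [tnj] add [ghvi,vut] -> 6 lines: zdb wty ghvi vut nfoh bvo
Final line count: 6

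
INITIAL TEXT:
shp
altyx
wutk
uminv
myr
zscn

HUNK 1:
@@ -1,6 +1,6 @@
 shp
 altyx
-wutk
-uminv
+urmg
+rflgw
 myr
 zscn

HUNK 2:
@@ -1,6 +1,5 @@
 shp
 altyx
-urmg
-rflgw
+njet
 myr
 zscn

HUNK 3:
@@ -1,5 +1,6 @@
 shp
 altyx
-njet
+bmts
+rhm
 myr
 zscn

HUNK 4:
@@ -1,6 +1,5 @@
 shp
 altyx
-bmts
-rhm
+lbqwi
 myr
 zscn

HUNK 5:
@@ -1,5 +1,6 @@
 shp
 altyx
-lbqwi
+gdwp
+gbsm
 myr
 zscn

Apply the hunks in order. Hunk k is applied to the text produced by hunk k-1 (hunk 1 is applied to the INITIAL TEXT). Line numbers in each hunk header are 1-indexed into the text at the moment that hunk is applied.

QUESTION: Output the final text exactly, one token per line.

Hunk 1: at line 1 remove [wutk,uminv] add [urmg,rflgw] -> 6 lines: shp altyx urmg rflgw myr zscn
Hunk 2: at line 1 remove [urmg,rflgw] add [njet] -> 5 lines: shp altyx njet myr zscn
Hunk 3: at line 1 remove [njet] add [bmts,rhm] -> 6 lines: shp altyx bmts rhm myr zscn
Hunk 4: at line 1 remove [bmts,rhm] add [lbqwi] -> 5 lines: shp altyx lbqwi myr zscn
Hunk 5: at line 1 remove [lbqwi] add [gdwp,gbsm] -> 6 lines: shp altyx gdwp gbsm myr zscn

Answer: shp
altyx
gdwp
gbsm
myr
zscn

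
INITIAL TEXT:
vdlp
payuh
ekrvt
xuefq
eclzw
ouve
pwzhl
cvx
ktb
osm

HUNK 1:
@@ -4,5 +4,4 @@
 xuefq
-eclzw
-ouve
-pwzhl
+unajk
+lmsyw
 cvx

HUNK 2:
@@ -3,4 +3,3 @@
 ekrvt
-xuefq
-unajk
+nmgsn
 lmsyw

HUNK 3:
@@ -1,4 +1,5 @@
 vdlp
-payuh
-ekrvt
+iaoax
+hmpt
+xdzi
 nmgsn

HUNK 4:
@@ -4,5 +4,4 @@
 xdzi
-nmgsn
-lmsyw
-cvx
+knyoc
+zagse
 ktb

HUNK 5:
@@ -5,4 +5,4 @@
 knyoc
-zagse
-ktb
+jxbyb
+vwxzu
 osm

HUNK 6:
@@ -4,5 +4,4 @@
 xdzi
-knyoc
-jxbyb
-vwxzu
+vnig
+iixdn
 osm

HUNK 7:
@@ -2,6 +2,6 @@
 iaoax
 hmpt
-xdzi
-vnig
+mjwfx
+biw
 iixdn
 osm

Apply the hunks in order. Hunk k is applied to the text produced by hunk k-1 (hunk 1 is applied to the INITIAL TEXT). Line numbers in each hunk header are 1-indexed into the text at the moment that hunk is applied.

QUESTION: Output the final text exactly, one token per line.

Hunk 1: at line 4 remove [eclzw,ouve,pwzhl] add [unajk,lmsyw] -> 9 lines: vdlp payuh ekrvt xuefq unajk lmsyw cvx ktb osm
Hunk 2: at line 3 remove [xuefq,unajk] add [nmgsn] -> 8 lines: vdlp payuh ekrvt nmgsn lmsyw cvx ktb osm
Hunk 3: at line 1 remove [payuh,ekrvt] add [iaoax,hmpt,xdzi] -> 9 lines: vdlp iaoax hmpt xdzi nmgsn lmsyw cvx ktb osm
Hunk 4: at line 4 remove [nmgsn,lmsyw,cvx] add [knyoc,zagse] -> 8 lines: vdlp iaoax hmpt xdzi knyoc zagse ktb osm
Hunk 5: at line 5 remove [zagse,ktb] add [jxbyb,vwxzu] -> 8 lines: vdlp iaoax hmpt xdzi knyoc jxbyb vwxzu osm
Hunk 6: at line 4 remove [knyoc,jxbyb,vwxzu] add [vnig,iixdn] -> 7 lines: vdlp iaoax hmpt xdzi vnig iixdn osm
Hunk 7: at line 2 remove [xdzi,vnig] add [mjwfx,biw] -> 7 lines: vdlp iaoax hmpt mjwfx biw iixdn osm

Answer: vdlp
iaoax
hmpt
mjwfx
biw
iixdn
osm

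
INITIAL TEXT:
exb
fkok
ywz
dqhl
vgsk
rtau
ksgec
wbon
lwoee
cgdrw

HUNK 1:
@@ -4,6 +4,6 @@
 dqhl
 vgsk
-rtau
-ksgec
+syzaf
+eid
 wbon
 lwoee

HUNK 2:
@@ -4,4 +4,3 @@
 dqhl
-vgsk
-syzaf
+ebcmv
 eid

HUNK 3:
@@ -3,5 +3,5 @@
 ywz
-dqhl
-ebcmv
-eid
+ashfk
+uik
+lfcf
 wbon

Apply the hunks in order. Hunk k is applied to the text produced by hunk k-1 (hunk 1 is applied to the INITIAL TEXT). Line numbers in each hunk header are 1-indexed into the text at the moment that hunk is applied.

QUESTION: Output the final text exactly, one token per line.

Answer: exb
fkok
ywz
ashfk
uik
lfcf
wbon
lwoee
cgdrw

Derivation:
Hunk 1: at line 4 remove [rtau,ksgec] add [syzaf,eid] -> 10 lines: exb fkok ywz dqhl vgsk syzaf eid wbon lwoee cgdrw
Hunk 2: at line 4 remove [vgsk,syzaf] add [ebcmv] -> 9 lines: exb fkok ywz dqhl ebcmv eid wbon lwoee cgdrw
Hunk 3: at line 3 remove [dqhl,ebcmv,eid] add [ashfk,uik,lfcf] -> 9 lines: exb fkok ywz ashfk uik lfcf wbon lwoee cgdrw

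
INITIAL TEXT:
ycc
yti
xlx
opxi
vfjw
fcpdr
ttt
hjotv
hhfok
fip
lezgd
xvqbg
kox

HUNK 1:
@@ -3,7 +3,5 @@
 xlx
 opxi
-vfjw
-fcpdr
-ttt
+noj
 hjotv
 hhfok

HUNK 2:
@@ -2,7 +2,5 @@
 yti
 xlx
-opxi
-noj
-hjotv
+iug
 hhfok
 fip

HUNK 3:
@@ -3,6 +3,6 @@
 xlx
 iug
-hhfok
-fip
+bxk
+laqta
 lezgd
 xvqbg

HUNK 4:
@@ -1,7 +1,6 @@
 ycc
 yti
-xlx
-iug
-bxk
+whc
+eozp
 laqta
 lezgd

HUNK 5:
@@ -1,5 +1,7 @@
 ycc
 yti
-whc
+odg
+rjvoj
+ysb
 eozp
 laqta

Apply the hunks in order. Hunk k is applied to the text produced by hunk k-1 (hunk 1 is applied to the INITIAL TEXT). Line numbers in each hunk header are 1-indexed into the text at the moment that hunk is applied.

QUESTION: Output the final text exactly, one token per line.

Answer: ycc
yti
odg
rjvoj
ysb
eozp
laqta
lezgd
xvqbg
kox

Derivation:
Hunk 1: at line 3 remove [vfjw,fcpdr,ttt] add [noj] -> 11 lines: ycc yti xlx opxi noj hjotv hhfok fip lezgd xvqbg kox
Hunk 2: at line 2 remove [opxi,noj,hjotv] add [iug] -> 9 lines: ycc yti xlx iug hhfok fip lezgd xvqbg kox
Hunk 3: at line 3 remove [hhfok,fip] add [bxk,laqta] -> 9 lines: ycc yti xlx iug bxk laqta lezgd xvqbg kox
Hunk 4: at line 1 remove [xlx,iug,bxk] add [whc,eozp] -> 8 lines: ycc yti whc eozp laqta lezgd xvqbg kox
Hunk 5: at line 1 remove [whc] add [odg,rjvoj,ysb] -> 10 lines: ycc yti odg rjvoj ysb eozp laqta lezgd xvqbg kox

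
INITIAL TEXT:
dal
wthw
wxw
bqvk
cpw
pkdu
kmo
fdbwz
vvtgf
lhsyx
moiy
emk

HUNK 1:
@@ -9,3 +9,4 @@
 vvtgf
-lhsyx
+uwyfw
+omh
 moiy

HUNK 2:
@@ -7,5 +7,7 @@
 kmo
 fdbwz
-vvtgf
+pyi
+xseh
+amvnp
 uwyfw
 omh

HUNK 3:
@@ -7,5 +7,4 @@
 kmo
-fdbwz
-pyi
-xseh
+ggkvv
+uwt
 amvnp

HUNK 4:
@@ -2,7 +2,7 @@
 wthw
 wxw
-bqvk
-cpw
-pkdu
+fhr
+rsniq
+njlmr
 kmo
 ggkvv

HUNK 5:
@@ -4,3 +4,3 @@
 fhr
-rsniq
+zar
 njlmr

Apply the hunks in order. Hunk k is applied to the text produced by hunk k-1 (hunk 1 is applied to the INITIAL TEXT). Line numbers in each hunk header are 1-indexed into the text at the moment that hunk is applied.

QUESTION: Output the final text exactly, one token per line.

Hunk 1: at line 9 remove [lhsyx] add [uwyfw,omh] -> 13 lines: dal wthw wxw bqvk cpw pkdu kmo fdbwz vvtgf uwyfw omh moiy emk
Hunk 2: at line 7 remove [vvtgf] add [pyi,xseh,amvnp] -> 15 lines: dal wthw wxw bqvk cpw pkdu kmo fdbwz pyi xseh amvnp uwyfw omh moiy emk
Hunk 3: at line 7 remove [fdbwz,pyi,xseh] add [ggkvv,uwt] -> 14 lines: dal wthw wxw bqvk cpw pkdu kmo ggkvv uwt amvnp uwyfw omh moiy emk
Hunk 4: at line 2 remove [bqvk,cpw,pkdu] add [fhr,rsniq,njlmr] -> 14 lines: dal wthw wxw fhr rsniq njlmr kmo ggkvv uwt amvnp uwyfw omh moiy emk
Hunk 5: at line 4 remove [rsniq] add [zar] -> 14 lines: dal wthw wxw fhr zar njlmr kmo ggkvv uwt amvnp uwyfw omh moiy emk

Answer: dal
wthw
wxw
fhr
zar
njlmr
kmo
ggkvv
uwt
amvnp
uwyfw
omh
moiy
emk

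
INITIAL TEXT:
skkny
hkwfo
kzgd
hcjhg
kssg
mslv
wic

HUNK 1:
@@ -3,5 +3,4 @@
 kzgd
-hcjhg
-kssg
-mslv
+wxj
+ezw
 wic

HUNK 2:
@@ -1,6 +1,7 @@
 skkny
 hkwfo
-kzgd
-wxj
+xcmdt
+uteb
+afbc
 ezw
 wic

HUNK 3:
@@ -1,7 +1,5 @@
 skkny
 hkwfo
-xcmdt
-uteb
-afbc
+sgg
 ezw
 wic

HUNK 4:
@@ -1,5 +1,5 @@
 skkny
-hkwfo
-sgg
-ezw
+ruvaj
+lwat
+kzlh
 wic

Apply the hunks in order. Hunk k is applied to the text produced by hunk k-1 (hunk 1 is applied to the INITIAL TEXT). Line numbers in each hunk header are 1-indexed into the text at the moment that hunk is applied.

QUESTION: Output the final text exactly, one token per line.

Answer: skkny
ruvaj
lwat
kzlh
wic

Derivation:
Hunk 1: at line 3 remove [hcjhg,kssg,mslv] add [wxj,ezw] -> 6 lines: skkny hkwfo kzgd wxj ezw wic
Hunk 2: at line 1 remove [kzgd,wxj] add [xcmdt,uteb,afbc] -> 7 lines: skkny hkwfo xcmdt uteb afbc ezw wic
Hunk 3: at line 1 remove [xcmdt,uteb,afbc] add [sgg] -> 5 lines: skkny hkwfo sgg ezw wic
Hunk 4: at line 1 remove [hkwfo,sgg,ezw] add [ruvaj,lwat,kzlh] -> 5 lines: skkny ruvaj lwat kzlh wic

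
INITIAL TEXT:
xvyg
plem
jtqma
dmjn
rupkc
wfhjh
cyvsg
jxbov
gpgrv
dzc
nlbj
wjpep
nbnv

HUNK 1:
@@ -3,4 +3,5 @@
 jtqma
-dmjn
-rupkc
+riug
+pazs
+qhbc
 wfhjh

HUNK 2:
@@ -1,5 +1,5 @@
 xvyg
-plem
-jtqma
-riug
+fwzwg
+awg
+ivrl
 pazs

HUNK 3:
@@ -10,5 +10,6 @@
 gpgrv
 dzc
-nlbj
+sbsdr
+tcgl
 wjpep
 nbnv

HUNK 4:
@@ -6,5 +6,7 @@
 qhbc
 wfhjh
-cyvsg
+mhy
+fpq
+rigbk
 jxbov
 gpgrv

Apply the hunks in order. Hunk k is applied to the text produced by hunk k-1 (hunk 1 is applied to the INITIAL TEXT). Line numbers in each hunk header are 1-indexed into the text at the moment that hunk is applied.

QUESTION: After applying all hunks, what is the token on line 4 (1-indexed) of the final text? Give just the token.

Hunk 1: at line 3 remove [dmjn,rupkc] add [riug,pazs,qhbc] -> 14 lines: xvyg plem jtqma riug pazs qhbc wfhjh cyvsg jxbov gpgrv dzc nlbj wjpep nbnv
Hunk 2: at line 1 remove [plem,jtqma,riug] add [fwzwg,awg,ivrl] -> 14 lines: xvyg fwzwg awg ivrl pazs qhbc wfhjh cyvsg jxbov gpgrv dzc nlbj wjpep nbnv
Hunk 3: at line 10 remove [nlbj] add [sbsdr,tcgl] -> 15 lines: xvyg fwzwg awg ivrl pazs qhbc wfhjh cyvsg jxbov gpgrv dzc sbsdr tcgl wjpep nbnv
Hunk 4: at line 6 remove [cyvsg] add [mhy,fpq,rigbk] -> 17 lines: xvyg fwzwg awg ivrl pazs qhbc wfhjh mhy fpq rigbk jxbov gpgrv dzc sbsdr tcgl wjpep nbnv
Final line 4: ivrl

Answer: ivrl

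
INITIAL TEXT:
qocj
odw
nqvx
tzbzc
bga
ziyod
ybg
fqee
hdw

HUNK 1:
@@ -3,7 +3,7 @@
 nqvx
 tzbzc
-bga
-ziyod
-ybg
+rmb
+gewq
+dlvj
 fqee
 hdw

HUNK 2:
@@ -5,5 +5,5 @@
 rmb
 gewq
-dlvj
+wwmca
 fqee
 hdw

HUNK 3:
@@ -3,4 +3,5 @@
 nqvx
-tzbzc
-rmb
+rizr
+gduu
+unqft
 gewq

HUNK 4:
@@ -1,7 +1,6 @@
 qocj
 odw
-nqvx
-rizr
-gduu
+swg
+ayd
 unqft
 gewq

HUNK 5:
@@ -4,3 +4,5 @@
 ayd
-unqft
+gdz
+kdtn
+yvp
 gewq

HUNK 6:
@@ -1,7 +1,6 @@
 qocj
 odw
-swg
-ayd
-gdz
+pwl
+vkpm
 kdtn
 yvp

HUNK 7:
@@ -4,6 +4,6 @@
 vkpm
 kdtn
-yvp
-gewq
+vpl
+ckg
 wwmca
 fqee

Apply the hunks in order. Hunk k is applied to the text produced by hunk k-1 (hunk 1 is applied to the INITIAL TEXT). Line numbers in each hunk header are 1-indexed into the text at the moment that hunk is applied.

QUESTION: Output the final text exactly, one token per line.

Hunk 1: at line 3 remove [bga,ziyod,ybg] add [rmb,gewq,dlvj] -> 9 lines: qocj odw nqvx tzbzc rmb gewq dlvj fqee hdw
Hunk 2: at line 5 remove [dlvj] add [wwmca] -> 9 lines: qocj odw nqvx tzbzc rmb gewq wwmca fqee hdw
Hunk 3: at line 3 remove [tzbzc,rmb] add [rizr,gduu,unqft] -> 10 lines: qocj odw nqvx rizr gduu unqft gewq wwmca fqee hdw
Hunk 4: at line 1 remove [nqvx,rizr,gduu] add [swg,ayd] -> 9 lines: qocj odw swg ayd unqft gewq wwmca fqee hdw
Hunk 5: at line 4 remove [unqft] add [gdz,kdtn,yvp] -> 11 lines: qocj odw swg ayd gdz kdtn yvp gewq wwmca fqee hdw
Hunk 6: at line 1 remove [swg,ayd,gdz] add [pwl,vkpm] -> 10 lines: qocj odw pwl vkpm kdtn yvp gewq wwmca fqee hdw
Hunk 7: at line 4 remove [yvp,gewq] add [vpl,ckg] -> 10 lines: qocj odw pwl vkpm kdtn vpl ckg wwmca fqee hdw

Answer: qocj
odw
pwl
vkpm
kdtn
vpl
ckg
wwmca
fqee
hdw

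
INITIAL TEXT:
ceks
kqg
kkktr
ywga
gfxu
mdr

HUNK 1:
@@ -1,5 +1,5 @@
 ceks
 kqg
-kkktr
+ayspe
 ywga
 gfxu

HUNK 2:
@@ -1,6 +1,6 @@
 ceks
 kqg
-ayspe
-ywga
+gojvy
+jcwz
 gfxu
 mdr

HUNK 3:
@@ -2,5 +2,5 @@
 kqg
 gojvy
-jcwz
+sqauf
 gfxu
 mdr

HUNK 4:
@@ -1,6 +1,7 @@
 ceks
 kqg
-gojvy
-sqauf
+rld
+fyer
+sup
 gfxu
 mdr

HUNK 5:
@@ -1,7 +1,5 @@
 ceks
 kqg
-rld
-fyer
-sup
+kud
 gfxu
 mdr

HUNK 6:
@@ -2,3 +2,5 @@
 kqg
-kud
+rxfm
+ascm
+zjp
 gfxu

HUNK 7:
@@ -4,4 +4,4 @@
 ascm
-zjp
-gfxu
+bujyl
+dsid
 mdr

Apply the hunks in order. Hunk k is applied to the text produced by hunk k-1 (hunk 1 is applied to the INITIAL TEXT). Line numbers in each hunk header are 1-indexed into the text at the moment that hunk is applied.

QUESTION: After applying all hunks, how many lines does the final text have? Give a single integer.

Hunk 1: at line 1 remove [kkktr] add [ayspe] -> 6 lines: ceks kqg ayspe ywga gfxu mdr
Hunk 2: at line 1 remove [ayspe,ywga] add [gojvy,jcwz] -> 6 lines: ceks kqg gojvy jcwz gfxu mdr
Hunk 3: at line 2 remove [jcwz] add [sqauf] -> 6 lines: ceks kqg gojvy sqauf gfxu mdr
Hunk 4: at line 1 remove [gojvy,sqauf] add [rld,fyer,sup] -> 7 lines: ceks kqg rld fyer sup gfxu mdr
Hunk 5: at line 1 remove [rld,fyer,sup] add [kud] -> 5 lines: ceks kqg kud gfxu mdr
Hunk 6: at line 2 remove [kud] add [rxfm,ascm,zjp] -> 7 lines: ceks kqg rxfm ascm zjp gfxu mdr
Hunk 7: at line 4 remove [zjp,gfxu] add [bujyl,dsid] -> 7 lines: ceks kqg rxfm ascm bujyl dsid mdr
Final line count: 7

Answer: 7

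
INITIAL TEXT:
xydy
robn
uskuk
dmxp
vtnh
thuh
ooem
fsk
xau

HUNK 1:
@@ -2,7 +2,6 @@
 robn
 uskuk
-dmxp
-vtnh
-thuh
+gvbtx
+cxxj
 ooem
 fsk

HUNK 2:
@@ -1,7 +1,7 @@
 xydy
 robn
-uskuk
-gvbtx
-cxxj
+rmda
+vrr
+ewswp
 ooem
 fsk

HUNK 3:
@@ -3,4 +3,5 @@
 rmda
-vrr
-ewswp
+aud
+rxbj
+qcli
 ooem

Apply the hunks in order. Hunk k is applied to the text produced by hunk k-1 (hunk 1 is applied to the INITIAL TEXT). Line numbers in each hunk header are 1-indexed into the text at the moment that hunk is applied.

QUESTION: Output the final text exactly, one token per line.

Answer: xydy
robn
rmda
aud
rxbj
qcli
ooem
fsk
xau

Derivation:
Hunk 1: at line 2 remove [dmxp,vtnh,thuh] add [gvbtx,cxxj] -> 8 lines: xydy robn uskuk gvbtx cxxj ooem fsk xau
Hunk 2: at line 1 remove [uskuk,gvbtx,cxxj] add [rmda,vrr,ewswp] -> 8 lines: xydy robn rmda vrr ewswp ooem fsk xau
Hunk 3: at line 3 remove [vrr,ewswp] add [aud,rxbj,qcli] -> 9 lines: xydy robn rmda aud rxbj qcli ooem fsk xau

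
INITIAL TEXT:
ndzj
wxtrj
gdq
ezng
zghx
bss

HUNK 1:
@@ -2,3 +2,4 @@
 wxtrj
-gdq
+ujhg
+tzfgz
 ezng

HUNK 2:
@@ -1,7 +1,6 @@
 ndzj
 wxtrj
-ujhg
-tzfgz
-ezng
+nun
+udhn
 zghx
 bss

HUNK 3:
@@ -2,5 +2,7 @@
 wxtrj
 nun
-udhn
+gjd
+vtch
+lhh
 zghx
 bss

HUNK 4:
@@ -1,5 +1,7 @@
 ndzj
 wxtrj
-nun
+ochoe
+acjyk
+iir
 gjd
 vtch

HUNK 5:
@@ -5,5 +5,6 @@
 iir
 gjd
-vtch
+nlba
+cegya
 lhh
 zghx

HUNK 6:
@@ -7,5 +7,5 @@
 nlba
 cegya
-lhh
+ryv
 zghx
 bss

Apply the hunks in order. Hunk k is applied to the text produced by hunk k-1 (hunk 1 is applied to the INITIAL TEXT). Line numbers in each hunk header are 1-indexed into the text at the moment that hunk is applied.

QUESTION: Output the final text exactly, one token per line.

Answer: ndzj
wxtrj
ochoe
acjyk
iir
gjd
nlba
cegya
ryv
zghx
bss

Derivation:
Hunk 1: at line 2 remove [gdq] add [ujhg,tzfgz] -> 7 lines: ndzj wxtrj ujhg tzfgz ezng zghx bss
Hunk 2: at line 1 remove [ujhg,tzfgz,ezng] add [nun,udhn] -> 6 lines: ndzj wxtrj nun udhn zghx bss
Hunk 3: at line 2 remove [udhn] add [gjd,vtch,lhh] -> 8 lines: ndzj wxtrj nun gjd vtch lhh zghx bss
Hunk 4: at line 1 remove [nun] add [ochoe,acjyk,iir] -> 10 lines: ndzj wxtrj ochoe acjyk iir gjd vtch lhh zghx bss
Hunk 5: at line 5 remove [vtch] add [nlba,cegya] -> 11 lines: ndzj wxtrj ochoe acjyk iir gjd nlba cegya lhh zghx bss
Hunk 6: at line 7 remove [lhh] add [ryv] -> 11 lines: ndzj wxtrj ochoe acjyk iir gjd nlba cegya ryv zghx bss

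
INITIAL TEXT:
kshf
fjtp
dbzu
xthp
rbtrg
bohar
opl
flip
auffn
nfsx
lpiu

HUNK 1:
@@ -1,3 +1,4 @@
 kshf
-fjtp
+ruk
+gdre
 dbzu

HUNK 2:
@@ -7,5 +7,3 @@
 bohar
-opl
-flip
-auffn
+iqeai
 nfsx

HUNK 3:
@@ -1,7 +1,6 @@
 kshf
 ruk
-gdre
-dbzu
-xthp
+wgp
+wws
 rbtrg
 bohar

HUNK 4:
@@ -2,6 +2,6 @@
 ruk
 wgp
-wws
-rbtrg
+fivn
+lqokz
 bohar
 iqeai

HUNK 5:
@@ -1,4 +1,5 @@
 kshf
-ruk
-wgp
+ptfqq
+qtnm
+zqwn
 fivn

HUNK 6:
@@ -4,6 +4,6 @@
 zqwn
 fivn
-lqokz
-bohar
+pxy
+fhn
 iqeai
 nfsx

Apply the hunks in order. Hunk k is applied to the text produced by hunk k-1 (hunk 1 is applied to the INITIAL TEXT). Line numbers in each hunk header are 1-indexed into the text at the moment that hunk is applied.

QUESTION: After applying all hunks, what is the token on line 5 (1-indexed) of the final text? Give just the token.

Hunk 1: at line 1 remove [fjtp] add [ruk,gdre] -> 12 lines: kshf ruk gdre dbzu xthp rbtrg bohar opl flip auffn nfsx lpiu
Hunk 2: at line 7 remove [opl,flip,auffn] add [iqeai] -> 10 lines: kshf ruk gdre dbzu xthp rbtrg bohar iqeai nfsx lpiu
Hunk 3: at line 1 remove [gdre,dbzu,xthp] add [wgp,wws] -> 9 lines: kshf ruk wgp wws rbtrg bohar iqeai nfsx lpiu
Hunk 4: at line 2 remove [wws,rbtrg] add [fivn,lqokz] -> 9 lines: kshf ruk wgp fivn lqokz bohar iqeai nfsx lpiu
Hunk 5: at line 1 remove [ruk,wgp] add [ptfqq,qtnm,zqwn] -> 10 lines: kshf ptfqq qtnm zqwn fivn lqokz bohar iqeai nfsx lpiu
Hunk 6: at line 4 remove [lqokz,bohar] add [pxy,fhn] -> 10 lines: kshf ptfqq qtnm zqwn fivn pxy fhn iqeai nfsx lpiu
Final line 5: fivn

Answer: fivn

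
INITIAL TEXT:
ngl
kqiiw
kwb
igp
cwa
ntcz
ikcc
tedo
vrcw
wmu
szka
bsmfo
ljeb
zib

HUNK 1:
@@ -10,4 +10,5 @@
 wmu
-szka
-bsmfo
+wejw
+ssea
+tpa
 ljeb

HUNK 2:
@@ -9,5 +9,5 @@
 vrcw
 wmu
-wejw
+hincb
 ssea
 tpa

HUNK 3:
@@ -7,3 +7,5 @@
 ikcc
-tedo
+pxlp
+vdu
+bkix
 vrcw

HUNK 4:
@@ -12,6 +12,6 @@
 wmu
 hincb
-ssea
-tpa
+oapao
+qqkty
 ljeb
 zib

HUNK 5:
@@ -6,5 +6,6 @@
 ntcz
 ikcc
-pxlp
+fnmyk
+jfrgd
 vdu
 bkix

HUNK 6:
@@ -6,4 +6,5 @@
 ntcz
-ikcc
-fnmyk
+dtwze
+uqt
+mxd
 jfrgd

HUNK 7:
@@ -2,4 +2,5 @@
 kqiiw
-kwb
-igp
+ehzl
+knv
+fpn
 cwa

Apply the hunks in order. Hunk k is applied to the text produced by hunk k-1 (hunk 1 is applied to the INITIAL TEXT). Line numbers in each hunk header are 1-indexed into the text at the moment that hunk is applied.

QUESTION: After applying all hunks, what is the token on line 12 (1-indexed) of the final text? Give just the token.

Answer: vdu

Derivation:
Hunk 1: at line 10 remove [szka,bsmfo] add [wejw,ssea,tpa] -> 15 lines: ngl kqiiw kwb igp cwa ntcz ikcc tedo vrcw wmu wejw ssea tpa ljeb zib
Hunk 2: at line 9 remove [wejw] add [hincb] -> 15 lines: ngl kqiiw kwb igp cwa ntcz ikcc tedo vrcw wmu hincb ssea tpa ljeb zib
Hunk 3: at line 7 remove [tedo] add [pxlp,vdu,bkix] -> 17 lines: ngl kqiiw kwb igp cwa ntcz ikcc pxlp vdu bkix vrcw wmu hincb ssea tpa ljeb zib
Hunk 4: at line 12 remove [ssea,tpa] add [oapao,qqkty] -> 17 lines: ngl kqiiw kwb igp cwa ntcz ikcc pxlp vdu bkix vrcw wmu hincb oapao qqkty ljeb zib
Hunk 5: at line 6 remove [pxlp] add [fnmyk,jfrgd] -> 18 lines: ngl kqiiw kwb igp cwa ntcz ikcc fnmyk jfrgd vdu bkix vrcw wmu hincb oapao qqkty ljeb zib
Hunk 6: at line 6 remove [ikcc,fnmyk] add [dtwze,uqt,mxd] -> 19 lines: ngl kqiiw kwb igp cwa ntcz dtwze uqt mxd jfrgd vdu bkix vrcw wmu hincb oapao qqkty ljeb zib
Hunk 7: at line 2 remove [kwb,igp] add [ehzl,knv,fpn] -> 20 lines: ngl kqiiw ehzl knv fpn cwa ntcz dtwze uqt mxd jfrgd vdu bkix vrcw wmu hincb oapao qqkty ljeb zib
Final line 12: vdu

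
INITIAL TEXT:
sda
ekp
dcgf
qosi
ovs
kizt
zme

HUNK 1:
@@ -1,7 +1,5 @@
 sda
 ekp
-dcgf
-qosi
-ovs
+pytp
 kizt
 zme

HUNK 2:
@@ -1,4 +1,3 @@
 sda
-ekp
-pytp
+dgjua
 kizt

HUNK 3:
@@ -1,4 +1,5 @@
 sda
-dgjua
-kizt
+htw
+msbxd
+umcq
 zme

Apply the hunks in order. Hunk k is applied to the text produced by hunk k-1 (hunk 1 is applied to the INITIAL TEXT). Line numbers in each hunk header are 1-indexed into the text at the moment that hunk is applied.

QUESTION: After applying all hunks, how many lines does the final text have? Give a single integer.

Answer: 5

Derivation:
Hunk 1: at line 1 remove [dcgf,qosi,ovs] add [pytp] -> 5 lines: sda ekp pytp kizt zme
Hunk 2: at line 1 remove [ekp,pytp] add [dgjua] -> 4 lines: sda dgjua kizt zme
Hunk 3: at line 1 remove [dgjua,kizt] add [htw,msbxd,umcq] -> 5 lines: sda htw msbxd umcq zme
Final line count: 5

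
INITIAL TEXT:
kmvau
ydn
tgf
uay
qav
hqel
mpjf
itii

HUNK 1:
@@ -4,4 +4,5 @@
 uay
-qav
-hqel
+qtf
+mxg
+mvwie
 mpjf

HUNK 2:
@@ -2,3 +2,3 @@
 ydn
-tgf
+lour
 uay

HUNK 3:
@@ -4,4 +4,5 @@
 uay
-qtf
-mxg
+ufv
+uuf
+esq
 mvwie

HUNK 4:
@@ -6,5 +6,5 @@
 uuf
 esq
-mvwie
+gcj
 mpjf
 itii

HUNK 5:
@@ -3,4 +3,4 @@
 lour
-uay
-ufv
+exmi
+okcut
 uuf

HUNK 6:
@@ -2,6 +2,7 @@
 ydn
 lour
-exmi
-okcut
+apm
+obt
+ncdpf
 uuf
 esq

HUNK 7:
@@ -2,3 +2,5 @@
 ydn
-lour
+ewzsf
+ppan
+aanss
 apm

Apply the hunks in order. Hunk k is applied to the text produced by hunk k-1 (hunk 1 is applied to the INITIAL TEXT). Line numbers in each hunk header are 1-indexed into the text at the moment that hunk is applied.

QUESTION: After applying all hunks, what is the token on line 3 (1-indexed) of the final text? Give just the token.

Answer: ewzsf

Derivation:
Hunk 1: at line 4 remove [qav,hqel] add [qtf,mxg,mvwie] -> 9 lines: kmvau ydn tgf uay qtf mxg mvwie mpjf itii
Hunk 2: at line 2 remove [tgf] add [lour] -> 9 lines: kmvau ydn lour uay qtf mxg mvwie mpjf itii
Hunk 3: at line 4 remove [qtf,mxg] add [ufv,uuf,esq] -> 10 lines: kmvau ydn lour uay ufv uuf esq mvwie mpjf itii
Hunk 4: at line 6 remove [mvwie] add [gcj] -> 10 lines: kmvau ydn lour uay ufv uuf esq gcj mpjf itii
Hunk 5: at line 3 remove [uay,ufv] add [exmi,okcut] -> 10 lines: kmvau ydn lour exmi okcut uuf esq gcj mpjf itii
Hunk 6: at line 2 remove [exmi,okcut] add [apm,obt,ncdpf] -> 11 lines: kmvau ydn lour apm obt ncdpf uuf esq gcj mpjf itii
Hunk 7: at line 2 remove [lour] add [ewzsf,ppan,aanss] -> 13 lines: kmvau ydn ewzsf ppan aanss apm obt ncdpf uuf esq gcj mpjf itii
Final line 3: ewzsf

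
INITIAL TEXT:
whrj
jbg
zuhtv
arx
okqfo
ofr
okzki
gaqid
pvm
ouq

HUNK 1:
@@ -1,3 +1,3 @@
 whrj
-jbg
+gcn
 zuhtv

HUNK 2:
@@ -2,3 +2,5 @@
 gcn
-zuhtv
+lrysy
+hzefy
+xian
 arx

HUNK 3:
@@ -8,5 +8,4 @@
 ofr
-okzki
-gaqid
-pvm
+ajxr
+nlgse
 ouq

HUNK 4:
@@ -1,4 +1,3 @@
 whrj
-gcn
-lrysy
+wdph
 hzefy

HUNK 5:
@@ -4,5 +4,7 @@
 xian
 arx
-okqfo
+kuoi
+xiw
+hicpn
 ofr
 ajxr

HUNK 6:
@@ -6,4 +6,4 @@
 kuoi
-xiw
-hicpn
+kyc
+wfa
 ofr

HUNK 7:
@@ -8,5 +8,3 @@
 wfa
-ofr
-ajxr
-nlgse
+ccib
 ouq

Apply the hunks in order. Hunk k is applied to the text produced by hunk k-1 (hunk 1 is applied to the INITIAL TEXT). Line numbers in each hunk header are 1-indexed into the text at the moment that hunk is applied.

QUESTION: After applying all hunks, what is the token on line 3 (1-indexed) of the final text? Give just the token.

Answer: hzefy

Derivation:
Hunk 1: at line 1 remove [jbg] add [gcn] -> 10 lines: whrj gcn zuhtv arx okqfo ofr okzki gaqid pvm ouq
Hunk 2: at line 2 remove [zuhtv] add [lrysy,hzefy,xian] -> 12 lines: whrj gcn lrysy hzefy xian arx okqfo ofr okzki gaqid pvm ouq
Hunk 3: at line 8 remove [okzki,gaqid,pvm] add [ajxr,nlgse] -> 11 lines: whrj gcn lrysy hzefy xian arx okqfo ofr ajxr nlgse ouq
Hunk 4: at line 1 remove [gcn,lrysy] add [wdph] -> 10 lines: whrj wdph hzefy xian arx okqfo ofr ajxr nlgse ouq
Hunk 5: at line 4 remove [okqfo] add [kuoi,xiw,hicpn] -> 12 lines: whrj wdph hzefy xian arx kuoi xiw hicpn ofr ajxr nlgse ouq
Hunk 6: at line 6 remove [xiw,hicpn] add [kyc,wfa] -> 12 lines: whrj wdph hzefy xian arx kuoi kyc wfa ofr ajxr nlgse ouq
Hunk 7: at line 8 remove [ofr,ajxr,nlgse] add [ccib] -> 10 lines: whrj wdph hzefy xian arx kuoi kyc wfa ccib ouq
Final line 3: hzefy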